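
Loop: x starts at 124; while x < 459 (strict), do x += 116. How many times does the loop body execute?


Step 1: x goes from 124 toward 459 by 116; the body runs while x<459, so iterations = ceil((bound-start)/step)
Step 2: Distance=335
Step 3: ceil(335/116)=3

3


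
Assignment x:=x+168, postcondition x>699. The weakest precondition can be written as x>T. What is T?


Formula: wp(x:=E, P) = P[E/x] (substitute E for x in postcondition)
Step 1: Postcondition: x>699
Step 2: Substitute x+168 for x: x+168>699
Step 3: Solve for x: x > 699-168 = 531

531


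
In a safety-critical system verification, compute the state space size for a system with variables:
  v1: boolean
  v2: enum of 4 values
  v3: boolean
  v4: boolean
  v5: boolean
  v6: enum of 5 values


State space = product of domain sizes of all variables.
Domain sizes:
  v1 (boolean): 2
  v2 (enum of 4 values): 4
  v3 (boolean): 2
  v4 (boolean): 2
  v5 (boolean): 2
  v6 (enum of 5 values): 5
Product = 2 * 4 * 2 * 2 * 2 * 5 = 320

320


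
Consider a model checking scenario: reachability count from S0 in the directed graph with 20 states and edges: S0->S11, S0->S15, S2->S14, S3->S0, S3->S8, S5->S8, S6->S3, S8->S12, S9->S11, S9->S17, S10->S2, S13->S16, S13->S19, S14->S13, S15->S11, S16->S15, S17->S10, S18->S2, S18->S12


BFS from S0:
  layer 0: {S0}
  layer 1: {S11, S15}
Reachable set: {S0, S11, S15}
Count = 3

3


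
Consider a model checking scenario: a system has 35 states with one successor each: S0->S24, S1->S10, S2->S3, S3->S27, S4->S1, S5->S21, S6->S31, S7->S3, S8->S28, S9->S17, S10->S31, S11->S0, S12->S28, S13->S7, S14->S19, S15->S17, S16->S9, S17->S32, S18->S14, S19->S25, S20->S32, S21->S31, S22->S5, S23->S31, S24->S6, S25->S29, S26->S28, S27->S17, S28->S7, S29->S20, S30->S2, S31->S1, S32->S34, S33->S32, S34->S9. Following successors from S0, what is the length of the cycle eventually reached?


Trace from S0 until a state repeats:
  S0 -> S24 -> S6 -> S31 -> S1 -> S10 -> S31
S31 first seen at step 3, revisited at step 6.
Cycle length = 6 - 3 = 3

3


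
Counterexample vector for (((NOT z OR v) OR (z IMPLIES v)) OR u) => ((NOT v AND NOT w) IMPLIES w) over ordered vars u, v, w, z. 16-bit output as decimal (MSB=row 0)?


F1 = (((NOT z OR v) OR (z IMPLIES v)) OR u)
F2 = ((NOT v AND NOT w) IMPLIES w)
Counterexample to F1=>F2 is where F1=1 and F2=0.
Evaluate each row (bits = u,v,w,z, MSB first):
  row 0 [0000]: F1=1 F2=0 -> F1&~F2 -> 1
  row 1 [0001]: F1=0 F2=0 -> F1&~F2 -> 0
  row 2 [0010]: F1=1 F2=1 -> F1&~F2 -> 0
  row 3 [0011]: F1=0 F2=1 -> F1&~F2 -> 0
  row 4 [0100]: F1=1 F2=1 -> F1&~F2 -> 0
  row 5 [0101]: F1=1 F2=1 -> F1&~F2 -> 0
  row 6 [0110]: F1=1 F2=1 -> F1&~F2 -> 0
  row 7 [0111]: F1=1 F2=1 -> F1&~F2 -> 0
  row 8 [1000]: F1=1 F2=0 -> F1&~F2 -> 1
  row 9 [1001]: F1=1 F2=0 -> F1&~F2 -> 1
  row 10 [1010]: F1=1 F2=1 -> F1&~F2 -> 0
  row 11 [1011]: F1=1 F2=1 -> F1&~F2 -> 0
  row 12 [1100]: F1=1 F2=1 -> F1&~F2 -> 0
  row 13 [1101]: F1=1 F2=1 -> F1&~F2 -> 0
  row 14 [1110]: F1=1 F2=1 -> F1&~F2 -> 0
  row 15 [1111]: F1=1 F2=1 -> F1&~F2 -> 0
Full result column, 4 rows per line (u,v fixed per line; w,z runs 00..11 left to right):
  rows 0-3 [u,v=00]: 1000  = hex 8
  rows 4-7 [u,v=01]: 0000  = hex 0
  rows 8-11 [u,v=10]: 1100  = hex C
  rows 12-15 [u,v=11]: 0000  = hex 0
Counterexample vector (row 0 .. row 15) = 1000000011000000
Output column grouped in 4s = 1000 0000 1100 0000 = 0x80C0
Convert to decimal digit by digit (value = value*16 + digit):
  8 -> 8
  8*16 + 0 = 128
  128*16 + 12 (C) = 2060
  2060*16 + 0 = 32960
Decimal = 32960

32960


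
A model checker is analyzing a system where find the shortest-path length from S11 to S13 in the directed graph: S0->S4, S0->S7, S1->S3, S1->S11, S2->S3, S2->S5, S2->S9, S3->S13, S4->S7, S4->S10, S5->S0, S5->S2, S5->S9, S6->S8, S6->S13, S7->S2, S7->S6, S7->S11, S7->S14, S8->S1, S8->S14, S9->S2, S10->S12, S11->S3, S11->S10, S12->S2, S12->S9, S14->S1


BFS layer-by-layer from S11:
  dist 0: {S11}
  dist 1: {S3, S10}
  dist 2: {S12, S13}
  -> S13 reached at distance 2
Shortest path length = 2

2


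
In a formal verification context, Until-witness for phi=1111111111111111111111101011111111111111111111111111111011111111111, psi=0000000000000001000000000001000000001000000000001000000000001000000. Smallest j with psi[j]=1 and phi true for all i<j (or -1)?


(phi U psi) at 0: need smallest j with psi[j]=1 and phi[i]=1 for all i in [0,j).
Scan from step 0:
  step 0: phi=1, psi=0 -> continue
  step 1: phi=1, psi=0 -> continue
  step 2: phi=1, psi=0 -> continue
  step 3: phi=1, psi=0 -> continue
  step 15: psi=1 and phi held for [0,15) -> witness found
Witness step = 15

15


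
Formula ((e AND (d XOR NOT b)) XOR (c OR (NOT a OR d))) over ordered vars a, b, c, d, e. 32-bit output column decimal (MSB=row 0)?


Formula: ((e AND (d XOR NOT b)) XOR (c OR (NOT a OR d))) over a, b, c, d, e (32 rows)
Evaluate each row (bits = a,b,c,d,e, MSB first):
  row 0 [00000]: ((0 AND (0 XOR NOT 0)) XOR (0 OR (NOT 0 OR 0))) -> 1
  row 1 [00001]: ((1 AND (0 XOR NOT 0)) XOR (0 OR (NOT 0 OR 0))) -> 0
  row 2 [00010]: ((0 AND (1 XOR NOT 0)) XOR (0 OR (NOT 0 OR 1))) -> 1
  row 3 [00011]: ((1 AND (1 XOR NOT 0)) XOR (0 OR (NOT 0 OR 1))) -> 1
  row 4 [00100]: ((0 AND (0 XOR NOT 0)) XOR (1 OR (NOT 0 OR 0))) -> 1
  row 5 [00101]: ((1 AND (0 XOR NOT 0)) XOR (1 OR (NOT 0 OR 0))) -> 0
  row 6 [00110]: ((0 AND (1 XOR NOT 0)) XOR (1 OR (NOT 0 OR 1))) -> 1
  row 7 [00111]: ((1 AND (1 XOR NOT 0)) XOR (1 OR (NOT 0 OR 1))) -> 1
  row 8 [01000]: ((0 AND (0 XOR NOT 1)) XOR (0 OR (NOT 0 OR 0))) -> 1
  row 9 [01001]: ((1 AND (0 XOR NOT 1)) XOR (0 OR (NOT 0 OR 0))) -> 1
  row 10 [01010]: ((0 AND (1 XOR NOT 1)) XOR (0 OR (NOT 0 OR 1))) -> 1
  row 11 [01011]: ((1 AND (1 XOR NOT 1)) XOR (0 OR (NOT 0 OR 1))) -> 0
  row 12 [01100]: ((0 AND (0 XOR NOT 1)) XOR (1 OR (NOT 0 OR 0))) -> 1
  row 13 [01101]: ((1 AND (0 XOR NOT 1)) XOR (1 OR (NOT 0 OR 0))) -> 1
  row 14 [01110]: ((0 AND (1 XOR NOT 1)) XOR (1 OR (NOT 0 OR 1))) -> 1
  row 15 [01111]: ((1 AND (1 XOR NOT 1)) XOR (1 OR (NOT 0 OR 1))) -> 0
  row 16 [10000]: ((0 AND (0 XOR NOT 0)) XOR (0 OR (NOT 1 OR 0))) -> 0
  row 17 [10001]: ((1 AND (0 XOR NOT 0)) XOR (0 OR (NOT 1 OR 0))) -> 1
  row 18 [10010]: ((0 AND (1 XOR NOT 0)) XOR (0 OR (NOT 1 OR 1))) -> 1
  row 19 [10011]: ((1 AND (1 XOR NOT 0)) XOR (0 OR (NOT 1 OR 1))) -> 1
  row 20 [10100]: ((0 AND (0 XOR NOT 0)) XOR (1 OR (NOT 1 OR 0))) -> 1
  row 21 [10101]: ((1 AND (0 XOR NOT 0)) XOR (1 OR (NOT 1 OR 0))) -> 0
  row 22 [10110]: ((0 AND (1 XOR NOT 0)) XOR (1 OR (NOT 1 OR 1))) -> 1
  row 23 [10111]: ((1 AND (1 XOR NOT 0)) XOR (1 OR (NOT 1 OR 1))) -> 1
  row 24 [11000]: ((0 AND (0 XOR NOT 1)) XOR (0 OR (NOT 1 OR 0))) -> 0
  row 25 [11001]: ((1 AND (0 XOR NOT 1)) XOR (0 OR (NOT 1 OR 0))) -> 0
  row 26 [11010]: ((0 AND (1 XOR NOT 1)) XOR (0 OR (NOT 1 OR 1))) -> 1
  row 27 [11011]: ((1 AND (1 XOR NOT 1)) XOR (0 OR (NOT 1 OR 1))) -> 0
  row 28 [11100]: ((0 AND (0 XOR NOT 1)) XOR (1 OR (NOT 1 OR 0))) -> 1
  row 29 [11101]: ((1 AND (0 XOR NOT 1)) XOR (1 OR (NOT 1 OR 0))) -> 1
  row 30 [11110]: ((0 AND (1 XOR NOT 1)) XOR (1 OR (NOT 1 OR 1))) -> 1
  row 31 [11111]: ((1 AND (1 XOR NOT 1)) XOR (1 OR (NOT 1 OR 1))) -> 0
Full result column, 4 rows per line (a,b,c fixed per line; d,e runs 00..11 left to right):
  rows 0-3 [a,b,c=000]: 1011  = hex B
  rows 4-7 [a,b,c=001]: 1011  = hex B
  rows 8-11 [a,b,c=010]: 1110  = hex E
  rows 12-15 [a,b,c=011]: 1110  = hex E
  rows 16-19 [a,b,c=100]: 0111  = hex 7
  rows 20-23 [a,b,c=101]: 1011  = hex B
  rows 24-27 [a,b,c=110]: 0010  = hex 2
  rows 28-31 [a,b,c=111]: 1110  = hex E
Output column (row 0 .. row 31) = 10111011111011100111101100101110
Output column grouped in 4s = 1011 1011 1110 1110 0111 1011 0010 1110 = 0xBBEE7B2E
Convert to decimal digit by digit (value = value*16 + digit):
  B -> 11
  11*16 + 11 (B) = 187
  187*16 + 14 (E) = 3006
  3006*16 + 14 (E) = 48110
  48110*16 + 7 = 769767
  769767*16 + 11 (B) = 12316283
  12316283*16 + 2 = 197060530
  197060530*16 + 14 (E) = 3152968494
Decimal = 3152968494

3152968494


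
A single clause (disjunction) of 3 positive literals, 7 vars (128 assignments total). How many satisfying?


Step 1: Total=2^7=128
Step 2: Unsat when all 3 false: 2^4=16
Step 3: Sat=128-16=112

112


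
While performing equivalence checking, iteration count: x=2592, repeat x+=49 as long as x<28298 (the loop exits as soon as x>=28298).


Step 1: x goes from 2592 toward 28298 by 49; the body runs while x<28298, so iterations = ceil((bound-start)/step)
Step 2: Distance=25706
Step 3: ceil(25706/49)=525

525


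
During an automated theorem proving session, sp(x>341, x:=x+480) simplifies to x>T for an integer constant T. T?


Formula: sp(P, x:=E) = exists old_x. (x = E[old_x/x]) AND P[old_x/x] (old_x is the value of x before the assignment; eliminate old_x by solving x = E[old_x/x] for old_x)
Step 1: Precondition P: x>341, i.e. old_x > 341
Step 2: Assignment gives x = old_x + 480, so old_x = x - 480
Step 3: Substitute into P: x - 480 > 341
Step 4: Simplify: x > 341+480 = 821

821


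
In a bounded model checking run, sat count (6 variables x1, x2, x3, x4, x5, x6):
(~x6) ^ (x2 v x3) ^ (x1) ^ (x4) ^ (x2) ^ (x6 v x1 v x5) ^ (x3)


CNF with 7 clauses over 6 vars (64 assignments).
An assignment satisfies CNF iff every clause has >=1 true literal.
Check each row (bits = x1,x2,x3,x4,x5,x6; clause T/F shown):
  row 0 [000000]: clauses=TFFFFFF -> 0
  row 1 [000001]: clauses=FFFFFTF -> 0
  row 2 [000010]: clauses=TFFFFTF -> 0
  row 3 [000011]: clauses=FFFFFTF -> 0
  row 4 [000100]: clauses=TFFTFFF -> 0
  (every remaining row is evaluated the same way; all 64 results are listed next)
Full result column, 8 rows per line (x1,x2,x3 fixed per line; x4,x5,x6 runs 000..111 left to right):
  rows 0-7 [x1,x2,x3=000]: 00000000  (ones: 0)
  rows 8-15 [x1,x2,x3=001]: 00000000  (ones: 0)
  rows 16-23 [x1,x2,x3=010]: 00000000  (ones: 0)
  rows 24-31 [x1,x2,x3=011]: 00000000  (ones: 0)
  rows 32-39 [x1,x2,x3=100]: 00000000  (ones: 0)
  rows 40-47 [x1,x2,x3=101]: 00000000  (ones: 0)
  rows 48-55 [x1,x2,x3=110]: 00000000  (ones: 0)
  rows 56-63 [x1,x2,x3=111]: 00001010  (ones: 2)
Satisfying assignments = 0+0+0+0+0+0+0+2 = 2

2


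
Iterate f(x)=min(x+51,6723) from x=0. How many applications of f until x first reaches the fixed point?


Step 1: x=0, cap=6723, increment=51
Step 2: x grows by 51 each step until capped at 6723; fixed point is x=6723
Step 3: iterations = ceil(6723/51) = 132

132


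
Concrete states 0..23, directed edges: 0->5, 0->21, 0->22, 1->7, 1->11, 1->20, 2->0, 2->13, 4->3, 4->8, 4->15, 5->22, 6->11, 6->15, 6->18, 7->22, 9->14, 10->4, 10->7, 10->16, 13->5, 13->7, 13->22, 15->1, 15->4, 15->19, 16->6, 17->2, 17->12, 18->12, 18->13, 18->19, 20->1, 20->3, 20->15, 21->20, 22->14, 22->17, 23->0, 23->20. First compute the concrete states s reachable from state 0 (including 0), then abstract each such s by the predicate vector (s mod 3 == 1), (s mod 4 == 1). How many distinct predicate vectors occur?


BFS from 0:
Concrete reachable: {0, 1, 2, 3, 4, 5, 7, 8, 11, 12, 13, 14, 15, 17, 19, 20, 21, 22}
Abstract via predicates (s mod 3 == 1), (s mod 4 == 1):
  (0,0) <- {0, 2, 3, 8, 11, 12, 14, 15, 20}
  (0,1) <- {5, 17, 21}
  (1,0) <- {4, 7, 19, 22}
  (1,1) <- {1, 13}
Distinct abstract states = 4

4


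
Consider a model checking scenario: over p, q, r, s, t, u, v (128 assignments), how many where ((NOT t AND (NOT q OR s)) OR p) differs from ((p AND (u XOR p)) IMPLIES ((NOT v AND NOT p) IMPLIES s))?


F1 = ((NOT t AND (NOT q OR s)) OR p)
F2 = ((p AND (u XOR p)) IMPLIES ((NOT v AND NOT p) IMPLIES s))
Evaluate both on each of 128 rows (bits = p,q,r,s,t,u,v):
  row 0 [0000000]: F1=1 F2=1 -> 0
  row 1 [0000001]: F1=1 F2=1 -> 0
  row 2 [0000010]: F1=1 F2=1 -> 0
  row 3 [0000011]: F1=1 F2=1 -> 0
  row 4 [0000100]: F1=0 F2=1 (differ) -> 1
  (every remaining row is evaluated the same way; all 128 results are listed next)
Full result column, 8 rows per line (p,q,r,s fixed per line; t,u,v runs 000..111 left to right):
  rows 0-7 [p,q,r,s=0000]: 00001111  (ones: 4)
  rows 8-15 [p,q,r,s=0001]: 00001111  (ones: 4)
  rows 16-23 [p,q,r,s=0010]: 00001111  (ones: 4)
  rows 24-31 [p,q,r,s=0011]: 00001111  (ones: 4)
  rows 32-39 [p,q,r,s=0100]: 11111111  (ones: 8)
  rows 40-47 [p,q,r,s=0101]: 00001111  (ones: 4)
  rows 48-55 [p,q,r,s=0110]: 11111111  (ones: 8)
  rows 56-63 [p,q,r,s=0111]: 00001111  (ones: 4)
  rows 64-71 [p,q,r,s=1000]: 00000000  (ones: 0)
  rows 72-79 [p,q,r,s=1001]: 00000000  (ones: 0)
  rows 80-87 [p,q,r,s=1010]: 00000000  (ones: 0)
  rows 88-95 [p,q,r,s=1011]: 00000000  (ones: 0)
  rows 96-103 [p,q,r,s=1100]: 00000000  (ones: 0)
  rows 104-111 [p,q,r,s=1101]: 00000000  (ones: 0)
  rows 112-119 [p,q,r,s=1110]: 00000000  (ones: 0)
  rows 120-127 [p,q,r,s=1111]: 00000000  (ones: 0)
Disagreements = 4+4+4+4+8+4+8+4+0+0+0+0+0+0+0+0 = 40

40


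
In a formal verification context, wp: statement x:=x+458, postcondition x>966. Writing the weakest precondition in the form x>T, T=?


Formula: wp(x:=E, P) = P[E/x] (substitute E for x in postcondition)
Step 1: Postcondition: x>966
Step 2: Substitute x+458 for x: x+458>966
Step 3: Solve for x: x > 966-458 = 508

508


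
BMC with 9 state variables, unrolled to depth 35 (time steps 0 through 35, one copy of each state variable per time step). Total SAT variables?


BMC unrolls to depth k, creating one copy of each state var for steps 0..k.
Step count = 35 + 1 = 36 (steps 0 through 35)
Vars per step = 9
Total = 9 * 36 = 324

324


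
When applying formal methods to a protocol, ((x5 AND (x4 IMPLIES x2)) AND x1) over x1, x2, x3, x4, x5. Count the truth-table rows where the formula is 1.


Formula: ((x5 AND (x4 IMPLIES x2)) AND x1) over 5 vars (32 rows)
Evaluate each row (x1, x2, x3, x4, x5 as bits, MSB first):
  row 0 [00000]: ((0 AND (0 IMPLIES 0)) AND 0) -> 0
  row 1 [00001]: ((1 AND (0 IMPLIES 0)) AND 0) -> 0
  row 2 [00010]: ((0 AND (1 IMPLIES 0)) AND 0) -> 0
  row 3 [00011]: ((1 AND (1 IMPLIES 0)) AND 0) -> 0
  row 4 [00100]: ((0 AND (0 IMPLIES 0)) AND 0) -> 0
  row 5 [00101]: ((1 AND (0 IMPLIES 0)) AND 0) -> 0
  row 6 [00110]: ((0 AND (1 IMPLIES 0)) AND 0) -> 0
  row 7 [00111]: ((1 AND (1 IMPLIES 0)) AND 0) -> 0
  row 8 [01000]: ((0 AND (0 IMPLIES 1)) AND 0) -> 0
  row 9 [01001]: ((1 AND (0 IMPLIES 1)) AND 0) -> 0
  row 10 [01010]: ((0 AND (1 IMPLIES 1)) AND 0) -> 0
  row 11 [01011]: ((1 AND (1 IMPLIES 1)) AND 0) -> 0
  row 12 [01100]: ((0 AND (0 IMPLIES 1)) AND 0) -> 0
  row 13 [01101]: ((1 AND (0 IMPLIES 1)) AND 0) -> 0
  row 14 [01110]: ((0 AND (1 IMPLIES 1)) AND 0) -> 0
  row 15 [01111]: ((1 AND (1 IMPLIES 1)) AND 0) -> 0
  row 16 [10000]: ((0 AND (0 IMPLIES 0)) AND 1) -> 0
  row 17 [10001]: ((1 AND (0 IMPLIES 0)) AND 1) -> 1
  row 18 [10010]: ((0 AND (1 IMPLIES 0)) AND 1) -> 0
  row 19 [10011]: ((1 AND (1 IMPLIES 0)) AND 1) -> 0
  row 20 [10100]: ((0 AND (0 IMPLIES 0)) AND 1) -> 0
  row 21 [10101]: ((1 AND (0 IMPLIES 0)) AND 1) -> 1
  row 22 [10110]: ((0 AND (1 IMPLIES 0)) AND 1) -> 0
  row 23 [10111]: ((1 AND (1 IMPLIES 0)) AND 1) -> 0
  row 24 [11000]: ((0 AND (0 IMPLIES 1)) AND 1) -> 0
  row 25 [11001]: ((1 AND (0 IMPLIES 1)) AND 1) -> 1
  row 26 [11010]: ((0 AND (1 IMPLIES 1)) AND 1) -> 0
  row 27 [11011]: ((1 AND (1 IMPLIES 1)) AND 1) -> 1
  row 28 [11100]: ((0 AND (0 IMPLIES 1)) AND 1) -> 0
  row 29 [11101]: ((1 AND (0 IMPLIES 1)) AND 1) -> 1
  row 30 [11110]: ((0 AND (1 IMPLIES 1)) AND 1) -> 0
  row 31 [11111]: ((1 AND (1 IMPLIES 1)) AND 1) -> 1
Full result column, 8 rows per line (x1,x2 fixed per line; x3,x4,x5 runs 000..111 left to right):
  rows 0-7 [x1,x2=00]: 00000000  (ones: 0)
  rows 8-15 [x1,x2=01]: 00000000  (ones: 0)
  rows 16-23 [x1,x2=10]: 01000100  (ones: 2)
  rows 24-31 [x1,x2=11]: 01010101  (ones: 4)
Count of 1-rows = 0+0+2+4 = 6

6


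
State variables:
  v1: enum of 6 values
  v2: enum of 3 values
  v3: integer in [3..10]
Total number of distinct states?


State space = product of domain sizes of all variables.
Domain sizes:
  v1 (enum of 6 values): 6
  v2 (enum of 3 values): 3
  v3 (integer in [3..10]): 8
Product = 6 * 3 * 8 = 144

144


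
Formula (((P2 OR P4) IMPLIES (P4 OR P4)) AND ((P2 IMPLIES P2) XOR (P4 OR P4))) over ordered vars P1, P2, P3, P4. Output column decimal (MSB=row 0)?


Formula: (((P2 OR P4) IMPLIES (P4 OR P4)) AND ((P2 IMPLIES P2) XOR (P4 OR P4))) over P1, P2, P3, P4 (16 rows)
Evaluate each row (bits = P1,P2,P3,P4, MSB first):
  row 0 [0000]: (((0 OR 0) IMPLIES (0 OR 0)) AND ((0 IMPLIES 0) XOR (0 OR 0))) -> 1
  row 1 [0001]: (((0 OR 1) IMPLIES (1 OR 1)) AND ((0 IMPLIES 0) XOR (1 OR 1))) -> 0
  row 2 [0010]: (((0 OR 0) IMPLIES (0 OR 0)) AND ((0 IMPLIES 0) XOR (0 OR 0))) -> 1
  row 3 [0011]: (((0 OR 1) IMPLIES (1 OR 1)) AND ((0 IMPLIES 0) XOR (1 OR 1))) -> 0
  row 4 [0100]: (((1 OR 0) IMPLIES (0 OR 0)) AND ((1 IMPLIES 1) XOR (0 OR 0))) -> 0
  row 5 [0101]: (((1 OR 1) IMPLIES (1 OR 1)) AND ((1 IMPLIES 1) XOR (1 OR 1))) -> 0
  row 6 [0110]: (((1 OR 0) IMPLIES (0 OR 0)) AND ((1 IMPLIES 1) XOR (0 OR 0))) -> 0
  row 7 [0111]: (((1 OR 1) IMPLIES (1 OR 1)) AND ((1 IMPLIES 1) XOR (1 OR 1))) -> 0
  row 8 [1000]: (((0 OR 0) IMPLIES (0 OR 0)) AND ((0 IMPLIES 0) XOR (0 OR 0))) -> 1
  row 9 [1001]: (((0 OR 1) IMPLIES (1 OR 1)) AND ((0 IMPLIES 0) XOR (1 OR 1))) -> 0
  row 10 [1010]: (((0 OR 0) IMPLIES (0 OR 0)) AND ((0 IMPLIES 0) XOR (0 OR 0))) -> 1
  row 11 [1011]: (((0 OR 1) IMPLIES (1 OR 1)) AND ((0 IMPLIES 0) XOR (1 OR 1))) -> 0
  row 12 [1100]: (((1 OR 0) IMPLIES (0 OR 0)) AND ((1 IMPLIES 1) XOR (0 OR 0))) -> 0
  row 13 [1101]: (((1 OR 1) IMPLIES (1 OR 1)) AND ((1 IMPLIES 1) XOR (1 OR 1))) -> 0
  row 14 [1110]: (((1 OR 0) IMPLIES (0 OR 0)) AND ((1 IMPLIES 1) XOR (0 OR 0))) -> 0
  row 15 [1111]: (((1 OR 1) IMPLIES (1 OR 1)) AND ((1 IMPLIES 1) XOR (1 OR 1))) -> 0
Full result column, 4 rows per line (P1,P2 fixed per line; P3,P4 runs 00..11 left to right):
  rows 0-3 [P1,P2=00]: 1010  = hex A
  rows 4-7 [P1,P2=01]: 0000  = hex 0
  rows 8-11 [P1,P2=10]: 1010  = hex A
  rows 12-15 [P1,P2=11]: 0000  = hex 0
Output column (row 0 .. row 15) = 1010000010100000
Output column grouped in 4s = 1010 0000 1010 0000 = 0xA0A0
Convert to decimal digit by digit (value = value*16 + digit):
  A -> 10
  10*16 + 0 = 160
  160*16 + 10 (A) = 2570
  2570*16 + 0 = 41120
Decimal = 41120

41120


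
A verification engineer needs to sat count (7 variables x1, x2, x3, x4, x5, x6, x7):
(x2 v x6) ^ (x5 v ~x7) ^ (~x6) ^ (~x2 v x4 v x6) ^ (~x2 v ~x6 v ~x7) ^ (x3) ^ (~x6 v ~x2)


CNF with 7 clauses over 7 vars (128 assignments).
An assignment satisfies CNF iff every clause has >=1 true literal.
Check each row (bits = x1,x2,x3,x4,x5,x6,x7; clause T/F shown):
  row 0 [0000000]: clauses=FTTTTFT -> 0
  row 1 [0000001]: clauses=FFTTTFT -> 0
  row 2 [0000010]: clauses=TTFTTFT -> 0
  row 3 [0000011]: clauses=TFFTTFT -> 0
  row 4 [0000100]: clauses=FTTTTFT -> 0
  (every remaining row is evaluated the same way; all 128 results are listed next)
Full result column, 8 rows per line (x1,x2,x3,x4 fixed per line; x5,x6,x7 runs 000..111 left to right):
  rows 0-7 [x1,x2,x3,x4=0000]: 00000000  (ones: 0)
  rows 8-15 [x1,x2,x3,x4=0001]: 00000000  (ones: 0)
  rows 16-23 [x1,x2,x3,x4=0010]: 00000000  (ones: 0)
  rows 24-31 [x1,x2,x3,x4=0011]: 00000000  (ones: 0)
  rows 32-39 [x1,x2,x3,x4=0100]: 00000000  (ones: 0)
  rows 40-47 [x1,x2,x3,x4=0101]: 00000000  (ones: 0)
  rows 48-55 [x1,x2,x3,x4=0110]: 00000000  (ones: 0)
  rows 56-63 [x1,x2,x3,x4=0111]: 10001100  (ones: 3)
  rows 64-71 [x1,x2,x3,x4=1000]: 00000000  (ones: 0)
  rows 72-79 [x1,x2,x3,x4=1001]: 00000000  (ones: 0)
  rows 80-87 [x1,x2,x3,x4=1010]: 00000000  (ones: 0)
  rows 88-95 [x1,x2,x3,x4=1011]: 00000000  (ones: 0)
  rows 96-103 [x1,x2,x3,x4=1100]: 00000000  (ones: 0)
  rows 104-111 [x1,x2,x3,x4=1101]: 00000000  (ones: 0)
  rows 112-119 [x1,x2,x3,x4=1110]: 00000000  (ones: 0)
  rows 120-127 [x1,x2,x3,x4=1111]: 10001100  (ones: 3)
Satisfying assignments = 0+0+0+0+0+0+0+3+0+0+0+0+0+0+0+3 = 6

6


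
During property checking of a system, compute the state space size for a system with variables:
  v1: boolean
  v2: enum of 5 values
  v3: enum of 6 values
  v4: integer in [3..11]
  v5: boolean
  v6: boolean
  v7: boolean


State space = product of domain sizes of all variables.
Domain sizes:
  v1 (boolean): 2
  v2 (enum of 5 values): 5
  v3 (enum of 6 values): 6
  v4 (integer in [3..11]): 9
  v5 (boolean): 2
  v6 (boolean): 2
  v7 (boolean): 2
Product = 2 * 5 * 6 * 9 * 2 * 2 * 2 = 4320

4320


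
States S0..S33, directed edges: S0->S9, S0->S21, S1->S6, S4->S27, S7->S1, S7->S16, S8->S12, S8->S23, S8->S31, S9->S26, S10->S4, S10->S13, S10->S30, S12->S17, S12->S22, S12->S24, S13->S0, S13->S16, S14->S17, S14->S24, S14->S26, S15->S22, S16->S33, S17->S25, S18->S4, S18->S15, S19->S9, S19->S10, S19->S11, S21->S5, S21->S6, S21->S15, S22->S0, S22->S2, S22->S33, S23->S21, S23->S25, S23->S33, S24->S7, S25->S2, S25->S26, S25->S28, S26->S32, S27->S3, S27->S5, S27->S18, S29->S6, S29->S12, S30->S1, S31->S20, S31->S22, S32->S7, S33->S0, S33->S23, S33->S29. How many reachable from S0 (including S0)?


BFS from S0:
  layer 0: {S0}
  layer 1: {S9, S21}
  layer 2: {S5, S6, S15, S26}
  layer 3: {S22, S32}
  layer 4: {S2, S7, S33}
  layer 5: {S1, S16, S23, S29}
  layer 6: {S12, S25}
  layer 7: {S17, S24, S28}
Reachable set: {S0, S1, S2, S5, S6, S7, S9, S12, S15, S16, S17, S21, S22, S23, S24, S25, S26, S28, S29, S32, S33}
Count = 21

21


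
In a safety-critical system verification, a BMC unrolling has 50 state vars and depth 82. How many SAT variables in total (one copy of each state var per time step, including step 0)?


BMC unrolls to depth k, creating one copy of each state var for steps 0..k.
Step count = 82 + 1 = 83 (steps 0 through 82)
Vars per step = 50
Total = 50 * 83 = 4150

4150


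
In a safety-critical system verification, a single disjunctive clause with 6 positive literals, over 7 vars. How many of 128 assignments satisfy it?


Step 1: Total=2^7=128
Step 2: Unsat when all 6 false: 2^1=2
Step 3: Sat=128-2=126

126


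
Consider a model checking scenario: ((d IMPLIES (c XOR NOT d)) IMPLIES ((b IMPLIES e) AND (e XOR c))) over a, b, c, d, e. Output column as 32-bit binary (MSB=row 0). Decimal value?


Formula: ((d IMPLIES (c XOR NOT d)) IMPLIES ((b IMPLIES e) AND (e XOR c))) over a, b, c, d, e (32 rows)
Evaluate each row (bits = a,b,c,d,e, MSB first):
  row 0 [00000]: ((0 IMPLIES (0 XOR NOT 0)) IMPLIES ((0 IMPLIES 0) AND (0 XOR 0))) -> 0
  row 1 [00001]: ((0 IMPLIES (0 XOR NOT 0)) IMPLIES ((0 IMPLIES 1) AND (1 XOR 0))) -> 1
  row 2 [00010]: ((1 IMPLIES (0 XOR NOT 1)) IMPLIES ((0 IMPLIES 0) AND (0 XOR 0))) -> 1
  row 3 [00011]: ((1 IMPLIES (0 XOR NOT 1)) IMPLIES ((0 IMPLIES 1) AND (1 XOR 0))) -> 1
  row 4 [00100]: ((0 IMPLIES (1 XOR NOT 0)) IMPLIES ((0 IMPLIES 0) AND (0 XOR 1))) -> 1
  row 5 [00101]: ((0 IMPLIES (1 XOR NOT 0)) IMPLIES ((0 IMPLIES 1) AND (1 XOR 1))) -> 0
  row 6 [00110]: ((1 IMPLIES (1 XOR NOT 1)) IMPLIES ((0 IMPLIES 0) AND (0 XOR 1))) -> 1
  row 7 [00111]: ((1 IMPLIES (1 XOR NOT 1)) IMPLIES ((0 IMPLIES 1) AND (1 XOR 1))) -> 0
  row 8 [01000]: ((0 IMPLIES (0 XOR NOT 0)) IMPLIES ((1 IMPLIES 0) AND (0 XOR 0))) -> 0
  row 9 [01001]: ((0 IMPLIES (0 XOR NOT 0)) IMPLIES ((1 IMPLIES 1) AND (1 XOR 0))) -> 1
  row 10 [01010]: ((1 IMPLIES (0 XOR NOT 1)) IMPLIES ((1 IMPLIES 0) AND (0 XOR 0))) -> 1
  row 11 [01011]: ((1 IMPLIES (0 XOR NOT 1)) IMPLIES ((1 IMPLIES 1) AND (1 XOR 0))) -> 1
  row 12 [01100]: ((0 IMPLIES (1 XOR NOT 0)) IMPLIES ((1 IMPLIES 0) AND (0 XOR 1))) -> 0
  row 13 [01101]: ((0 IMPLIES (1 XOR NOT 0)) IMPLIES ((1 IMPLIES 1) AND (1 XOR 1))) -> 0
  row 14 [01110]: ((1 IMPLIES (1 XOR NOT 1)) IMPLIES ((1 IMPLIES 0) AND (0 XOR 1))) -> 0
  row 15 [01111]: ((1 IMPLIES (1 XOR NOT 1)) IMPLIES ((1 IMPLIES 1) AND (1 XOR 1))) -> 0
  row 16 [10000]: ((0 IMPLIES (0 XOR NOT 0)) IMPLIES ((0 IMPLIES 0) AND (0 XOR 0))) -> 0
  row 17 [10001]: ((0 IMPLIES (0 XOR NOT 0)) IMPLIES ((0 IMPLIES 1) AND (1 XOR 0))) -> 1
  row 18 [10010]: ((1 IMPLIES (0 XOR NOT 1)) IMPLIES ((0 IMPLIES 0) AND (0 XOR 0))) -> 1
  row 19 [10011]: ((1 IMPLIES (0 XOR NOT 1)) IMPLIES ((0 IMPLIES 1) AND (1 XOR 0))) -> 1
  row 20 [10100]: ((0 IMPLIES (1 XOR NOT 0)) IMPLIES ((0 IMPLIES 0) AND (0 XOR 1))) -> 1
  row 21 [10101]: ((0 IMPLIES (1 XOR NOT 0)) IMPLIES ((0 IMPLIES 1) AND (1 XOR 1))) -> 0
  row 22 [10110]: ((1 IMPLIES (1 XOR NOT 1)) IMPLIES ((0 IMPLIES 0) AND (0 XOR 1))) -> 1
  row 23 [10111]: ((1 IMPLIES (1 XOR NOT 1)) IMPLIES ((0 IMPLIES 1) AND (1 XOR 1))) -> 0
  row 24 [11000]: ((0 IMPLIES (0 XOR NOT 0)) IMPLIES ((1 IMPLIES 0) AND (0 XOR 0))) -> 0
  row 25 [11001]: ((0 IMPLIES (0 XOR NOT 0)) IMPLIES ((1 IMPLIES 1) AND (1 XOR 0))) -> 1
  row 26 [11010]: ((1 IMPLIES (0 XOR NOT 1)) IMPLIES ((1 IMPLIES 0) AND (0 XOR 0))) -> 1
  row 27 [11011]: ((1 IMPLIES (0 XOR NOT 1)) IMPLIES ((1 IMPLIES 1) AND (1 XOR 0))) -> 1
  row 28 [11100]: ((0 IMPLIES (1 XOR NOT 0)) IMPLIES ((1 IMPLIES 0) AND (0 XOR 1))) -> 0
  row 29 [11101]: ((0 IMPLIES (1 XOR NOT 0)) IMPLIES ((1 IMPLIES 1) AND (1 XOR 1))) -> 0
  row 30 [11110]: ((1 IMPLIES (1 XOR NOT 1)) IMPLIES ((1 IMPLIES 0) AND (0 XOR 1))) -> 0
  row 31 [11111]: ((1 IMPLIES (1 XOR NOT 1)) IMPLIES ((1 IMPLIES 1) AND (1 XOR 1))) -> 0
Full result column, 4 rows per line (a,b,c fixed per line; d,e runs 00..11 left to right):
  rows 0-3 [a,b,c=000]: 0111  = hex 7
  rows 4-7 [a,b,c=001]: 1010  = hex A
  rows 8-11 [a,b,c=010]: 0111  = hex 7
  rows 12-15 [a,b,c=011]: 0000  = hex 0
  rows 16-19 [a,b,c=100]: 0111  = hex 7
  rows 20-23 [a,b,c=101]: 1010  = hex A
  rows 24-27 [a,b,c=110]: 0111  = hex 7
  rows 28-31 [a,b,c=111]: 0000  = hex 0
Output column (row 0 .. row 31) = 01111010011100000111101001110000
Output column grouped in 4s = 0111 1010 0111 0000 0111 1010 0111 0000 = 0x7A707A70
Convert to decimal digit by digit (value = value*16 + digit):
  7 -> 7
  7*16 + 10 (A) = 122
  122*16 + 7 = 1959
  1959*16 + 0 = 31344
  31344*16 + 7 = 501511
  501511*16 + 10 (A) = 8024186
  8024186*16 + 7 = 128386983
  128386983*16 + 0 = 2054191728
Decimal = 2054191728

2054191728


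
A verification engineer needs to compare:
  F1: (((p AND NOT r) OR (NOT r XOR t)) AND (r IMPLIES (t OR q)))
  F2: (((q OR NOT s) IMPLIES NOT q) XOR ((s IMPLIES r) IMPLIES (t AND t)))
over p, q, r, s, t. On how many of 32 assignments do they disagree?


F1 = (((p AND NOT r) OR (NOT r XOR t)) AND (r IMPLIES (t OR q)))
F2 = (((q OR NOT s) IMPLIES NOT q) XOR ((s IMPLIES r) IMPLIES (t AND t)))
Evaluate both on each of 32 rows (bits = p,q,r,s,t):
  row 0 [00000]: F1=1 F2=1 -> 0
  row 1 [00001]: F1=0 F2=0 -> 0
  row 2 [00010]: F1=1 F2=0 (differ) -> 1
  row 3 [00011]: F1=0 F2=0 -> 0
  row 4 [00100]: F1=0 F2=1 (differ) -> 1
  row 5 [00101]: F1=1 F2=0 (differ) -> 1
  row 6 [00110]: F1=0 F2=1 (differ) -> 1
  row 7 [00111]: F1=1 F2=0 (differ) -> 1
  row 8 [01000]: F1=1 F2=0 (differ) -> 1
  row 9 [01001]: F1=0 F2=1 (differ) -> 1
  row 10 [01010]: F1=1 F2=1 -> 0
  row 11 [01011]: F1=0 F2=1 (differ) -> 1
  row 12 [01100]: F1=0 F2=0 -> 0
  row 13 [01101]: F1=1 F2=1 -> 0
  row 14 [01110]: F1=0 F2=0 -> 0
  row 15 [01111]: F1=1 F2=1 -> 0
  row 16 [10000]: F1=1 F2=1 -> 0
  row 17 [10001]: F1=1 F2=0 (differ) -> 1
  row 18 [10010]: F1=1 F2=0 (differ) -> 1
  row 19 [10011]: F1=1 F2=0 (differ) -> 1
  row 20 [10100]: F1=0 F2=1 (differ) -> 1
  row 21 [10101]: F1=1 F2=0 (differ) -> 1
  row 22 [10110]: F1=0 F2=1 (differ) -> 1
  row 23 [10111]: F1=1 F2=0 (differ) -> 1
  row 24 [11000]: F1=1 F2=0 (differ) -> 1
  row 25 [11001]: F1=1 F2=1 -> 0
  row 26 [11010]: F1=1 F2=1 -> 0
  row 27 [11011]: F1=1 F2=1 -> 0
  row 28 [11100]: F1=0 F2=0 -> 0
  row 29 [11101]: F1=1 F2=1 -> 0
  row 30 [11110]: F1=0 F2=0 -> 0
  row 31 [11111]: F1=1 F2=1 -> 0
Full result column, 8 rows per line (p,q fixed per line; r,s,t runs 000..111 left to right):
  rows 0-7 [p,q=00]: 00101111  (ones: 5)
  rows 8-15 [p,q=01]: 11010000  (ones: 3)
  rows 16-23 [p,q=10]: 01111111  (ones: 7)
  rows 24-31 [p,q=11]: 10000000  (ones: 1)
Disagreements = 5+3+7+1 = 16

16


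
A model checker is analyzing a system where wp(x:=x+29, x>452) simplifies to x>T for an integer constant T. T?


Formula: wp(x:=E, P) = P[E/x] (substitute E for x in postcondition)
Step 1: Postcondition: x>452
Step 2: Substitute x+29 for x: x+29>452
Step 3: Solve for x: x > 452-29 = 423

423


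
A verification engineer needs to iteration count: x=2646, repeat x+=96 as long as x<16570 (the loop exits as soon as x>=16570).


Step 1: x goes from 2646 toward 16570 by 96; the body runs while x<16570, so iterations = ceil((bound-start)/step)
Step 2: Distance=13924
Step 3: ceil(13924/96)=146

146


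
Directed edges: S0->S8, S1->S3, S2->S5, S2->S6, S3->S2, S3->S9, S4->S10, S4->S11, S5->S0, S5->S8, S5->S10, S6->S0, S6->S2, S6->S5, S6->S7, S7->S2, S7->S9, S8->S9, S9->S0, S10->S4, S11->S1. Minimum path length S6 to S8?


BFS layer-by-layer from S6:
  dist 0: {S6}
  dist 1: {S0, S2, S5, S7}
  dist 2: {S8, S9, S10}
  -> S8 reached at distance 2
Shortest path length = 2

2


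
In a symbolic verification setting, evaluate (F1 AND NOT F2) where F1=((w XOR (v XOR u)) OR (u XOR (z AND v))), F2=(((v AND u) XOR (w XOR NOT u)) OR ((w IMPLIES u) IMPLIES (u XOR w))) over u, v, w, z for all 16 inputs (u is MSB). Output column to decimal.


F1 = ((w XOR (v XOR u)) OR (u XOR (z AND v)))
F2 = (((v AND u) XOR (w XOR NOT u)) OR ((w IMPLIES u) IMPLIES (u XOR w)))
Counterexample to F1=>F2 is where F1=1 and F2=0.
Evaluate each row (bits = u,v,w,z, MSB first):
  row 0 [0000]: F1=0 F2=1 -> F1&~F2 -> 0
  row 1 [0001]: F1=0 F2=1 -> F1&~F2 -> 0
  row 2 [0010]: F1=1 F2=1 -> F1&~F2 -> 0
  row 3 [0011]: F1=1 F2=1 -> F1&~F2 -> 0
  row 4 [0100]: F1=1 F2=1 -> F1&~F2 -> 0
  row 5 [0101]: F1=1 F2=1 -> F1&~F2 -> 0
  row 6 [0110]: F1=0 F2=1 -> F1&~F2 -> 0
  row 7 [0111]: F1=1 F2=1 -> F1&~F2 -> 0
  row 8 [1000]: F1=1 F2=1 -> F1&~F2 -> 0
  row 9 [1001]: F1=1 F2=1 -> F1&~F2 -> 0
  row 10 [1010]: F1=1 F2=1 -> F1&~F2 -> 0
  row 11 [1011]: F1=1 F2=1 -> F1&~F2 -> 0
  row 12 [1100]: F1=1 F2=1 -> F1&~F2 -> 0
  row 13 [1101]: F1=0 F2=1 -> F1&~F2 -> 0
  row 14 [1110]: F1=1 F2=0 -> F1&~F2 -> 1
  row 15 [1111]: F1=1 F2=0 -> F1&~F2 -> 1
Full result column, 4 rows per line (u,v fixed per line; w,z runs 00..11 left to right):
  rows 0-3 [u,v=00]: 0000  = hex 0
  rows 4-7 [u,v=01]: 0000  = hex 0
  rows 8-11 [u,v=10]: 0000  = hex 0
  rows 12-15 [u,v=11]: 0011  = hex 3
Counterexample vector (row 0 .. row 15) = 0000000000000011
Output column grouped in 4s = 0000 0000 0000 0011 = 0x0003
Convert to decimal digit by digit (value = value*16 + digit):
  0 -> 0
  0*16 + 0 = 0
  0*16 + 0 = 0
  0*16 + 3 = 3
Decimal = 3

3


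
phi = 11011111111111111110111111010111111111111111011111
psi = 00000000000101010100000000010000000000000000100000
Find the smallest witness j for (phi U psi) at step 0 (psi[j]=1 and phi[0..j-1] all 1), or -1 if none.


(phi U psi) at 0: need smallest j with psi[j]=1 and phi[i]=1 for all i in [0,j).
Scan from step 0:
  step 0: phi=1, psi=0 -> continue
  step 1: phi=1, psi=0 -> continue
  step 2: phi=0 -> phi-prefix broken from here
  step 11: psi=1 but phi already failed -> not a witness
  step 13: psi=1 but phi already failed -> not a witness
  step 15: psi=1 but phi already failed -> not a witness
  step 17: psi=1 but phi already failed -> not a witness
  step 27: psi=1 but phi already failed -> not a witness
  step 44: psi=1 but phi already failed -> not a witness
  end of trace: no witness -> -1
Witness step = -1

-1


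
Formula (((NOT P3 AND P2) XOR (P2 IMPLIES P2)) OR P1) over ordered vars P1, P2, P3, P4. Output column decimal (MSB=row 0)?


Formula: (((NOT P3 AND P2) XOR (P2 IMPLIES P2)) OR P1) over P1, P2, P3, P4 (16 rows)
Evaluate each row (bits = P1,P2,P3,P4, MSB first):
  row 0 [0000]: (((NOT 0 AND 0) XOR (0 IMPLIES 0)) OR 0) -> 1
  row 1 [0001]: (((NOT 0 AND 0) XOR (0 IMPLIES 0)) OR 0) -> 1
  row 2 [0010]: (((NOT 1 AND 0) XOR (0 IMPLIES 0)) OR 0) -> 1
  row 3 [0011]: (((NOT 1 AND 0) XOR (0 IMPLIES 0)) OR 0) -> 1
  row 4 [0100]: (((NOT 0 AND 1) XOR (1 IMPLIES 1)) OR 0) -> 0
  row 5 [0101]: (((NOT 0 AND 1) XOR (1 IMPLIES 1)) OR 0) -> 0
  row 6 [0110]: (((NOT 1 AND 1) XOR (1 IMPLIES 1)) OR 0) -> 1
  row 7 [0111]: (((NOT 1 AND 1) XOR (1 IMPLIES 1)) OR 0) -> 1
  row 8 [1000]: (((NOT 0 AND 0) XOR (0 IMPLIES 0)) OR 1) -> 1
  row 9 [1001]: (((NOT 0 AND 0) XOR (0 IMPLIES 0)) OR 1) -> 1
  row 10 [1010]: (((NOT 1 AND 0) XOR (0 IMPLIES 0)) OR 1) -> 1
  row 11 [1011]: (((NOT 1 AND 0) XOR (0 IMPLIES 0)) OR 1) -> 1
  row 12 [1100]: (((NOT 0 AND 1) XOR (1 IMPLIES 1)) OR 1) -> 1
  row 13 [1101]: (((NOT 0 AND 1) XOR (1 IMPLIES 1)) OR 1) -> 1
  row 14 [1110]: (((NOT 1 AND 1) XOR (1 IMPLIES 1)) OR 1) -> 1
  row 15 [1111]: (((NOT 1 AND 1) XOR (1 IMPLIES 1)) OR 1) -> 1
Full result column, 4 rows per line (P1,P2 fixed per line; P3,P4 runs 00..11 left to right):
  rows 0-3 [P1,P2=00]: 1111  = hex F
  rows 4-7 [P1,P2=01]: 0011  = hex 3
  rows 8-11 [P1,P2=10]: 1111  = hex F
  rows 12-15 [P1,P2=11]: 1111  = hex F
Output column (row 0 .. row 15) = 1111001111111111
Output column grouped in 4s = 1111 0011 1111 1111 = 0xF3FF
Convert to decimal digit by digit (value = value*16 + digit):
  F -> 15
  15*16 + 3 = 243
  243*16 + 15 (F) = 3903
  3903*16 + 15 (F) = 62463
Decimal = 62463

62463


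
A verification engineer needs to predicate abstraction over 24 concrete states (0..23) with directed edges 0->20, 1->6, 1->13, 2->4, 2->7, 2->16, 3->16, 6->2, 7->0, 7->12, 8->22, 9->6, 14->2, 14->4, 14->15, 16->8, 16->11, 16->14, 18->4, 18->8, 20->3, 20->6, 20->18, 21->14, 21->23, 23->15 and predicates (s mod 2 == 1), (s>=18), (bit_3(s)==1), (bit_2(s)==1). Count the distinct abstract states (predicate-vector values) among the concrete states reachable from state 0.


BFS from 0:
Concrete reachable: {0, 2, 3, 4, 6, 7, 8, 11, 12, 14, 15, 16, 18, 20, 22}
Abstract via predicates (s mod 2 == 1), (s>=18), (bit_3(s)==1), (bit_2(s)==1):
  (0,0,0,0) <- {0, 2, 16}
  (0,0,0,1) <- {4, 6}
  (0,0,1,0) <- {8}
  (0,0,1,1) <- {12, 14}
  (0,1,0,0) <- {18}
  (0,1,0,1) <- {20, 22}
  (1,0,0,0) <- {3}
  (1,0,0,1) <- {7}
  (1,0,1,0) <- {11}
  (1,0,1,1) <- {15}
Distinct abstract states = 10

10


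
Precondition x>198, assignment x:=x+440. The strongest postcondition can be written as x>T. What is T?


Formula: sp(P, x:=E) = exists old_x. (x = E[old_x/x]) AND P[old_x/x] (old_x is the value of x before the assignment; eliminate old_x by solving x = E[old_x/x] for old_x)
Step 1: Precondition P: x>198, i.e. old_x > 198
Step 2: Assignment gives x = old_x + 440, so old_x = x - 440
Step 3: Substitute into P: x - 440 > 198
Step 4: Simplify: x > 198+440 = 638

638


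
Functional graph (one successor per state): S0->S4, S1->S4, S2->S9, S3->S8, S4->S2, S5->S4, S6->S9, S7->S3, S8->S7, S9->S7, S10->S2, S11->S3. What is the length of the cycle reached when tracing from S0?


Trace from S0 until a state repeats:
  S0 -> S4 -> S2 -> S9 -> S7 -> S3 -> S8 -> S7
S7 first seen at step 4, revisited at step 7.
Cycle length = 7 - 4 = 3

3


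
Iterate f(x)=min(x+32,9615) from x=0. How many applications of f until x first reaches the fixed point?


Step 1: x=0, cap=9615, increment=32
Step 2: x grows by 32 each step until capped at 9615; fixed point is x=9615
Step 3: iterations = ceil(9615/32) = 301

301


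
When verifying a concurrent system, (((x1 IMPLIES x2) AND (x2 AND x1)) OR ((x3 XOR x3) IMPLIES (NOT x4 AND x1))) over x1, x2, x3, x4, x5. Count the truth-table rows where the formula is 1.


Formula: (((x1 IMPLIES x2) AND (x2 AND x1)) OR ((x3 XOR x3) IMPLIES (NOT x4 AND x1))) over 5 vars (32 rows)
Evaluate each row (x1, x2, x3, x4, x5 as bits, MSB first):
  row 0 [00000]: (((0 IMPLIES 0) AND (0 AND 0)) OR ((0 XOR 0) IMPLIES (NOT 0 AND 0))) -> 1
  row 1 [00001]: (((0 IMPLIES 0) AND (0 AND 0)) OR ((0 XOR 0) IMPLIES (NOT 0 AND 0))) -> 1
  row 2 [00010]: (((0 IMPLIES 0) AND (0 AND 0)) OR ((0 XOR 0) IMPLIES (NOT 1 AND 0))) -> 1
  row 3 [00011]: (((0 IMPLIES 0) AND (0 AND 0)) OR ((0 XOR 0) IMPLIES (NOT 1 AND 0))) -> 1
  row 4 [00100]: (((0 IMPLIES 0) AND (0 AND 0)) OR ((1 XOR 1) IMPLIES (NOT 0 AND 0))) -> 1
  row 5 [00101]: (((0 IMPLIES 0) AND (0 AND 0)) OR ((1 XOR 1) IMPLIES (NOT 0 AND 0))) -> 1
  row 6 [00110]: (((0 IMPLIES 0) AND (0 AND 0)) OR ((1 XOR 1) IMPLIES (NOT 1 AND 0))) -> 1
  row 7 [00111]: (((0 IMPLIES 0) AND (0 AND 0)) OR ((1 XOR 1) IMPLIES (NOT 1 AND 0))) -> 1
  row 8 [01000]: (((0 IMPLIES 1) AND (1 AND 0)) OR ((0 XOR 0) IMPLIES (NOT 0 AND 0))) -> 1
  row 9 [01001]: (((0 IMPLIES 1) AND (1 AND 0)) OR ((0 XOR 0) IMPLIES (NOT 0 AND 0))) -> 1
  row 10 [01010]: (((0 IMPLIES 1) AND (1 AND 0)) OR ((0 XOR 0) IMPLIES (NOT 1 AND 0))) -> 1
  row 11 [01011]: (((0 IMPLIES 1) AND (1 AND 0)) OR ((0 XOR 0) IMPLIES (NOT 1 AND 0))) -> 1
  row 12 [01100]: (((0 IMPLIES 1) AND (1 AND 0)) OR ((1 XOR 1) IMPLIES (NOT 0 AND 0))) -> 1
  row 13 [01101]: (((0 IMPLIES 1) AND (1 AND 0)) OR ((1 XOR 1) IMPLIES (NOT 0 AND 0))) -> 1
  row 14 [01110]: (((0 IMPLIES 1) AND (1 AND 0)) OR ((1 XOR 1) IMPLIES (NOT 1 AND 0))) -> 1
  row 15 [01111]: (((0 IMPLIES 1) AND (1 AND 0)) OR ((1 XOR 1) IMPLIES (NOT 1 AND 0))) -> 1
  row 16 [10000]: (((1 IMPLIES 0) AND (0 AND 1)) OR ((0 XOR 0) IMPLIES (NOT 0 AND 1))) -> 1
  row 17 [10001]: (((1 IMPLIES 0) AND (0 AND 1)) OR ((0 XOR 0) IMPLIES (NOT 0 AND 1))) -> 1
  row 18 [10010]: (((1 IMPLIES 0) AND (0 AND 1)) OR ((0 XOR 0) IMPLIES (NOT 1 AND 1))) -> 1
  row 19 [10011]: (((1 IMPLIES 0) AND (0 AND 1)) OR ((0 XOR 0) IMPLIES (NOT 1 AND 1))) -> 1
  row 20 [10100]: (((1 IMPLIES 0) AND (0 AND 1)) OR ((1 XOR 1) IMPLIES (NOT 0 AND 1))) -> 1
  row 21 [10101]: (((1 IMPLIES 0) AND (0 AND 1)) OR ((1 XOR 1) IMPLIES (NOT 0 AND 1))) -> 1
  row 22 [10110]: (((1 IMPLIES 0) AND (0 AND 1)) OR ((1 XOR 1) IMPLIES (NOT 1 AND 1))) -> 1
  row 23 [10111]: (((1 IMPLIES 0) AND (0 AND 1)) OR ((1 XOR 1) IMPLIES (NOT 1 AND 1))) -> 1
  row 24 [11000]: (((1 IMPLIES 1) AND (1 AND 1)) OR ((0 XOR 0) IMPLIES (NOT 0 AND 1))) -> 1
  row 25 [11001]: (((1 IMPLIES 1) AND (1 AND 1)) OR ((0 XOR 0) IMPLIES (NOT 0 AND 1))) -> 1
  row 26 [11010]: (((1 IMPLIES 1) AND (1 AND 1)) OR ((0 XOR 0) IMPLIES (NOT 1 AND 1))) -> 1
  row 27 [11011]: (((1 IMPLIES 1) AND (1 AND 1)) OR ((0 XOR 0) IMPLIES (NOT 1 AND 1))) -> 1
  row 28 [11100]: (((1 IMPLIES 1) AND (1 AND 1)) OR ((1 XOR 1) IMPLIES (NOT 0 AND 1))) -> 1
  row 29 [11101]: (((1 IMPLIES 1) AND (1 AND 1)) OR ((1 XOR 1) IMPLIES (NOT 0 AND 1))) -> 1
  row 30 [11110]: (((1 IMPLIES 1) AND (1 AND 1)) OR ((1 XOR 1) IMPLIES (NOT 1 AND 1))) -> 1
  row 31 [11111]: (((1 IMPLIES 1) AND (1 AND 1)) OR ((1 XOR 1) IMPLIES (NOT 1 AND 1))) -> 1
Full result column, 8 rows per line (x1,x2 fixed per line; x3,x4,x5 runs 000..111 left to right):
  rows 0-7 [x1,x2=00]: 11111111  (ones: 8)
  rows 8-15 [x1,x2=01]: 11111111  (ones: 8)
  rows 16-23 [x1,x2=10]: 11111111  (ones: 8)
  rows 24-31 [x1,x2=11]: 11111111  (ones: 8)
Count of 1-rows = 8+8+8+8 = 32

32


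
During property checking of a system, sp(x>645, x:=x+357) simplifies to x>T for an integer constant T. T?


Formula: sp(P, x:=E) = exists old_x. (x = E[old_x/x]) AND P[old_x/x] (old_x is the value of x before the assignment; eliminate old_x by solving x = E[old_x/x] for old_x)
Step 1: Precondition P: x>645, i.e. old_x > 645
Step 2: Assignment gives x = old_x + 357, so old_x = x - 357
Step 3: Substitute into P: x - 357 > 645
Step 4: Simplify: x > 645+357 = 1002

1002


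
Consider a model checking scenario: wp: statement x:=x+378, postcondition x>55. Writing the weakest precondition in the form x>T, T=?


Formula: wp(x:=E, P) = P[E/x] (substitute E for x in postcondition)
Step 1: Postcondition: x>55
Step 2: Substitute x+378 for x: x+378>55
Step 3: Solve for x: x > 55-378 = -323

-323


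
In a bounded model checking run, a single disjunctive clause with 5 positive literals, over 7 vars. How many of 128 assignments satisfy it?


Step 1: Total=2^7=128
Step 2: Unsat when all 5 false: 2^2=4
Step 3: Sat=128-4=124

124


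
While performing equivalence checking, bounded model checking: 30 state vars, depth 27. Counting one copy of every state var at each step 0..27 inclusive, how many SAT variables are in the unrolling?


BMC unrolls to depth k, creating one copy of each state var for steps 0..k.
Step count = 27 + 1 = 28 (steps 0 through 27)
Vars per step = 30
Total = 30 * 28 = 840

840


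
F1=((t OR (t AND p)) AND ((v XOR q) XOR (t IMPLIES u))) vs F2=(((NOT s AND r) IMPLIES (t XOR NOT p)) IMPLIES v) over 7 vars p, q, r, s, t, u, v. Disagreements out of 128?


F1 = ((t OR (t AND p)) AND ((v XOR q) XOR (t IMPLIES u)))
F2 = (((NOT s AND r) IMPLIES (t XOR NOT p)) IMPLIES v)
Evaluate both on each of 128 rows (bits = p,q,r,s,t,u,v):
  row 0 [0000000]: F1=0 F2=0 -> 0
  row 1 [0000001]: F1=0 F2=1 (differ) -> 1
  row 2 [0000010]: F1=0 F2=0 -> 0
  row 3 [0000011]: F1=0 F2=1 (differ) -> 1
  row 4 [0000100]: F1=0 F2=0 -> 0
  (every remaining row is evaluated the same way; all 128 results are listed next)
Full result column, 8 rows per line (p,q,r,s fixed per line; t,u,v runs 000..111 left to right):
  rows 0-7 [p,q,r,s=0000]: 01010011  (ones: 4)
  rows 8-15 [p,q,r,s=0001]: 01010011  (ones: 4)
  rows 16-23 [p,q,r,s=0010]: 01011001  (ones: 4)
  rows 24-31 [p,q,r,s=0011]: 01010011  (ones: 4)
  rows 32-39 [p,q,r,s=0100]: 01011100  (ones: 4)
  rows 40-47 [p,q,r,s=0101]: 01011100  (ones: 4)
  rows 48-55 [p,q,r,s=0110]: 01010110  (ones: 4)
  rows 56-63 [p,q,r,s=0111]: 01011100  (ones: 4)
  rows 64-71 [p,q,r,s=1000]: 01010011  (ones: 4)
  rows 72-79 [p,q,r,s=1001]: 01010011  (ones: 4)
  rows 80-87 [p,q,r,s=1010]: 11110011  (ones: 6)
  rows 88-95 [p,q,r,s=1011]: 01010011  (ones: 4)
  rows 96-103 [p,q,r,s=1100]: 01011100  (ones: 4)
  rows 104-111 [p,q,r,s=1101]: 01011100  (ones: 4)
  rows 112-119 [p,q,r,s=1110]: 11111100  (ones: 6)
  rows 120-127 [p,q,r,s=1111]: 01011100  (ones: 4)
Disagreements = 4+4+4+4+4+4+4+4+4+4+6+4+4+4+6+4 = 68

68
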